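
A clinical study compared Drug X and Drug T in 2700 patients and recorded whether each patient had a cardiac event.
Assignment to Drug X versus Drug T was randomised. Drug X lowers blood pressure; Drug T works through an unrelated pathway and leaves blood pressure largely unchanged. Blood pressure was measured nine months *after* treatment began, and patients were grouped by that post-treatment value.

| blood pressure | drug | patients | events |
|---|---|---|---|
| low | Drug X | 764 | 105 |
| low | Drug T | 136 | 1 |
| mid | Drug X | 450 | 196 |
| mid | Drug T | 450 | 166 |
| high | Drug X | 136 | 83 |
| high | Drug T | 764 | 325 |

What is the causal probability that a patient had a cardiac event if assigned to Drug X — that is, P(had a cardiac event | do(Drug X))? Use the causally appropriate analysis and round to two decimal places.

Blood pressure lies on the pathway drug → blood pressure → outcome, so adjusting for it blocks the indirect effect. For the total causal effect of drug, use the unadjusted pooled rates.
So P(outcome | do(Drug X)) is just the pooled rate for Drug X: 384/1350 = 0.284.

0.28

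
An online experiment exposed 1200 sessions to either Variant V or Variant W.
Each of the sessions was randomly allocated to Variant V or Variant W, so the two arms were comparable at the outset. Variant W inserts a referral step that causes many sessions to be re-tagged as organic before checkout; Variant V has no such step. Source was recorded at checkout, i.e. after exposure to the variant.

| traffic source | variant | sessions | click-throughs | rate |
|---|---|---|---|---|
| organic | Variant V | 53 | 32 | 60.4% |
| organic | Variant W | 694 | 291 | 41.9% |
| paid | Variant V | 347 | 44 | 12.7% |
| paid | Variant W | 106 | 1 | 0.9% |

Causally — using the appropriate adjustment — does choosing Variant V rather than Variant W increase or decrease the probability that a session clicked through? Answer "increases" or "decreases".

The stratified and pooled comparisons disagree (Variant V wins within each traffic source; Variant W wins overall), so the answer turns on the causal role of traffic source.
Traffic source is downstream of the variant. One should not condition on a consequence of treatment, so the overall rates are the right comparison.
Pooled: Variant V 19.0% vs Variant W 36.5%; Variant W is higher overall.

decreases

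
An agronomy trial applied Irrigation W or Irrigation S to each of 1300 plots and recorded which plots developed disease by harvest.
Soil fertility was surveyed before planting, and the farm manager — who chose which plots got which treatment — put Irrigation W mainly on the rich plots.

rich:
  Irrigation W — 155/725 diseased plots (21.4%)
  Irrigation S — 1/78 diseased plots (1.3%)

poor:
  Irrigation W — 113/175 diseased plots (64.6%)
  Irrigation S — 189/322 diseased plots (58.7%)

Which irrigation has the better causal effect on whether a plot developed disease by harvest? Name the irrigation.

The soil fertility-specific comparison favours Irrigation S throughout, but the pooled figures favour Irrigation W. The question is whether to condition on soil fertility.
Soil fertility is set before the irrigation has any effect — it is not caused by the irrigation — and it independently drives the outcome. That makes it a confounder, so the causal comparison is within soil fertility levels.
Within each level — rich: 21.4% vs 1.3%; poor: 64.6% vs 58.7% — Irrigation S is lower every time.

Irrigation S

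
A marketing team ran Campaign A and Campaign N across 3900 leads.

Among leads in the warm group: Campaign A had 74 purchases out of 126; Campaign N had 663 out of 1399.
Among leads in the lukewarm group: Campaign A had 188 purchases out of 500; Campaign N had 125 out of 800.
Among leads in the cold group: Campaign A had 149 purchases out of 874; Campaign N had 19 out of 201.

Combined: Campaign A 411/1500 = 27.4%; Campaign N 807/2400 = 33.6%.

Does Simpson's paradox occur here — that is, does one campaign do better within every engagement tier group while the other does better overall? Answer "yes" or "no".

yes

Within each engagement tier level (warm 58.7% vs 47.4%; lukewarm 37.6% vs 15.6%; cold 17.0% vs 9.5%), Campaign A has the higher rate every time. Pooled: 27.4% vs 33.6% — Campaign N has the higher rate overall. The two comparisons disagree.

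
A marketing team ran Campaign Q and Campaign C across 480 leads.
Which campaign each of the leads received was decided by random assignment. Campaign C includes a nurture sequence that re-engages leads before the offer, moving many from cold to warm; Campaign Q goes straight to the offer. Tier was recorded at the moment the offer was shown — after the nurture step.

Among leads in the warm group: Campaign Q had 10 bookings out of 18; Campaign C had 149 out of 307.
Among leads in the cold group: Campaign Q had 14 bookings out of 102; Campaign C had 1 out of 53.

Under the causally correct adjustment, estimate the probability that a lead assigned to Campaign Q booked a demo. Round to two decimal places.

Engagement tier lies on the pathway campaign → engagement tier → outcome, so adjusting for it blocks the indirect effect. For the total causal effect of campaign, use the unadjusted pooled rates.
So P(outcome | do(Campaign Q)) is just the pooled rate for Campaign Q: 24/120 = 0.200.

0.20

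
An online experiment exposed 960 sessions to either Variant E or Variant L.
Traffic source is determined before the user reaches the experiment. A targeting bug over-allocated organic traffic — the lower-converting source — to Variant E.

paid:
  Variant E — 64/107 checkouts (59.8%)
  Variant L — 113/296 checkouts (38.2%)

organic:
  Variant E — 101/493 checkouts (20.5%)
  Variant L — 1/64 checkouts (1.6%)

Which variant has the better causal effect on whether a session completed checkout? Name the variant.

Nothing the variant does changes traffic source; the imbalance is an allocation artefact. With traffic source also predicting the outcome, the pooled figure is confounded, and the within-stratum comparison is the causal one.
Within each level — paid: 59.8% vs 38.2%; organic: 20.5% vs 1.6% — Variant E is higher every time.

Variant E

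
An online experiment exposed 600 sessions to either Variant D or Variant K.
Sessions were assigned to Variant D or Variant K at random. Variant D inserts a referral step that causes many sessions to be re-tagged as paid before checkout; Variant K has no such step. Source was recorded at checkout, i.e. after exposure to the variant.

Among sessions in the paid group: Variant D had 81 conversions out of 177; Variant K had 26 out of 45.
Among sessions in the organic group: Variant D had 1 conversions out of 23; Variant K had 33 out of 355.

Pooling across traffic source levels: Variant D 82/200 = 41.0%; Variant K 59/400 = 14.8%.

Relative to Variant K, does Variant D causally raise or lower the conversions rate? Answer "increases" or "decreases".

increases

Traffic source lies on the pathway variant → traffic source → outcome, so adjusting for it blocks the indirect effect. For the total causal effect of variant, use the unadjusted pooled rates.
Pooled: Variant D 41.0% vs Variant K 14.8%; Variant D is higher overall.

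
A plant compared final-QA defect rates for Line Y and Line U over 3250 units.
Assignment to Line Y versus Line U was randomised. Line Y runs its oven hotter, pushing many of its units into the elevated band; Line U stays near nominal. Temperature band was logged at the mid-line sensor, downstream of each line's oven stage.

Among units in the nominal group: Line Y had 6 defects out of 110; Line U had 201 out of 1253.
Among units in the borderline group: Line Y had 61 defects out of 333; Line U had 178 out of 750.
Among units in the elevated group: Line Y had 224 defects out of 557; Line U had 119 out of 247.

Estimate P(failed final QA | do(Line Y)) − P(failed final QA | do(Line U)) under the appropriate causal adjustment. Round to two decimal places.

Within every in-process temperature band level Line Y has the lower rate, yet pooled Line U does — Simpson's reversal.
The distribution of in-process temperature band is itself part of what the line does — it is an intermediate outcome. Holding it fixed would remove that part of the effect; the total effect is the pooled difference.
The causal difference is the pooled difference: 0.291 − 0.221 = +0.070.

+0.07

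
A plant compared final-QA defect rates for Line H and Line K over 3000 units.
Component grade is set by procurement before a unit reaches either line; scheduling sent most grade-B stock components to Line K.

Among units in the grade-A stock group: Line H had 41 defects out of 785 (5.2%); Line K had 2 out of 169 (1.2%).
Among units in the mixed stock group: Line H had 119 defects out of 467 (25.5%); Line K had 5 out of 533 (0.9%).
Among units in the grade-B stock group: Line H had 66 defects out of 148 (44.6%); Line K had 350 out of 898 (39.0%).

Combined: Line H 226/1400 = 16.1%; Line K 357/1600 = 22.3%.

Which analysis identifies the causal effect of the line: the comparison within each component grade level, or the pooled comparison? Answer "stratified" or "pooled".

The imbalance in component grade arose from how units were allocated, not from anything the line did; and component grade independently affects the outcome. The pooled gap is confounded — condition on component grade.
Within each level — grade-A stock: 5.2% vs 1.2%; mixed stock: 25.5% vs 0.9%; grade-B stock: 44.6% vs 39.0% — Line K is lower every time.

stratified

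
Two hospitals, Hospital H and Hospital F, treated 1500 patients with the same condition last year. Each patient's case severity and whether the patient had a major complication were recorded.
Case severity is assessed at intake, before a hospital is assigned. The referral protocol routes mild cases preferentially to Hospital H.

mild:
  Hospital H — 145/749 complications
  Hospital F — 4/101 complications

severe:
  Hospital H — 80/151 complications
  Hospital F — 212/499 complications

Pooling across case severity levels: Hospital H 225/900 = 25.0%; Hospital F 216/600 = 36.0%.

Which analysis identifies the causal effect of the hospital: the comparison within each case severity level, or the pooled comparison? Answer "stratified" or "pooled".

The case severity-specific comparison favours Hospital F throughout, but the pooled figures favour Hospital H. The question is whether to condition on case severity.
Nothing the hospital does changes case severity; the imbalance is an allocation artefact. With case severity also predicting the outcome, the pooled figure is confounded, and the within-stratum comparison is the causal one.
Within each level — mild: 19.4% vs 4.0%; severe: 53.0% vs 42.5% — Hospital F is lower every time.

stratified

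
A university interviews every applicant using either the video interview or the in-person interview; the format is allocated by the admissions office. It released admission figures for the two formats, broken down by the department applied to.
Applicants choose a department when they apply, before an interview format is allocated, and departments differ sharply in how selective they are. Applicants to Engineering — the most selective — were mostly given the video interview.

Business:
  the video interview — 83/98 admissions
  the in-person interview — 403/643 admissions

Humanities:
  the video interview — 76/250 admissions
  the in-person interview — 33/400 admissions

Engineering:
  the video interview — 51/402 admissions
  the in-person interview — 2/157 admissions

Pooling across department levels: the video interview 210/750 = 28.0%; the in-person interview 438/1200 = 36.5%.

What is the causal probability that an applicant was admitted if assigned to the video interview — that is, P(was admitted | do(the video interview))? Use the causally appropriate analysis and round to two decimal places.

0.46

Within every department level the video interview has the higher rate, yet pooled the in-person interview does — Simpson's reversal.
Department satisfies the back-door criterion: it is not a descendant of the interview format, and it blocks the spurious path from interview format to outcome. Adjusting for it (i.e., using the within-department rates) gives the causal effect.
Standardising the video interview to the population department mix: 0.380·83/98 + 0.333·76/250 + 0.287·51/402 = 0.460.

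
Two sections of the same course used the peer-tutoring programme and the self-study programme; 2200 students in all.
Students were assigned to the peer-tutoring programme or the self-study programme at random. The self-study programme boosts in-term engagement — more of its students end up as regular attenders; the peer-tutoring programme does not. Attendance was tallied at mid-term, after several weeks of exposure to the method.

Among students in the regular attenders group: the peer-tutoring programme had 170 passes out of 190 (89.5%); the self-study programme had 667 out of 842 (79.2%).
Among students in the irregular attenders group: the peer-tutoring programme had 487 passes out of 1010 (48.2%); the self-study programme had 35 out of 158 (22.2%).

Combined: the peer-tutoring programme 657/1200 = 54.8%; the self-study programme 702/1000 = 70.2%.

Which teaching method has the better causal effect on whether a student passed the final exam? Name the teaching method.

the self-study programme

Mid-term attendance is downstream of the teaching method. One should not condition on a consequence of treatment, so the overall rates are the right comparison.
Pooled: the peer-tutoring programme 54.8% vs the self-study programme 70.2%; the self-study programme is higher overall.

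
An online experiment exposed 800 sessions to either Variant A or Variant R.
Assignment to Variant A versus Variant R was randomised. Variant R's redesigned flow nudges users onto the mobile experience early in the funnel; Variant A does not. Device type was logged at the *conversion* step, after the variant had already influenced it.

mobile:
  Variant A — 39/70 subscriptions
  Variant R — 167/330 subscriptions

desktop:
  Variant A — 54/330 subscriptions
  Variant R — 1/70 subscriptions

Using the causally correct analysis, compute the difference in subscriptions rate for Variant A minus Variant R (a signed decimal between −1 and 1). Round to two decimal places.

The stratified and pooled comparisons disagree (Variant A wins within each device type; Variant R wins overall), so the answer turns on the causal role of device type.
Stratifying would compare variants among sessions the variants themselves sorted into device type groups — a form of selection on an intermediate. The unconditioned pooled rates give the total causal effect.
The causal difference is the pooled difference: 0.233 − 0.420 = -0.188.

-0.19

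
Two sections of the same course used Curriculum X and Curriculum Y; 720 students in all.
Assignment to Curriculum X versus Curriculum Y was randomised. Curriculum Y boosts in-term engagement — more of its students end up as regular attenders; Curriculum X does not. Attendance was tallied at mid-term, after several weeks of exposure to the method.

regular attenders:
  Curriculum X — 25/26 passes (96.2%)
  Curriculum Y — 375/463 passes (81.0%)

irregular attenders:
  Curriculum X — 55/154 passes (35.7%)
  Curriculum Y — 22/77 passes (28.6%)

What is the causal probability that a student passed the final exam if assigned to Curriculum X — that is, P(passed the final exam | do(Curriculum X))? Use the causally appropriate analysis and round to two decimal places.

0.44

Mid-term attendance lies on the pathway teaching method → mid-term attendance → outcome, so adjusting for it blocks the indirect effect. For the total causal effect of teaching method, use the unadjusted pooled rates.
So P(outcome | do(Curriculum X)) is just the pooled rate for Curriculum X: 80/180 = 0.444.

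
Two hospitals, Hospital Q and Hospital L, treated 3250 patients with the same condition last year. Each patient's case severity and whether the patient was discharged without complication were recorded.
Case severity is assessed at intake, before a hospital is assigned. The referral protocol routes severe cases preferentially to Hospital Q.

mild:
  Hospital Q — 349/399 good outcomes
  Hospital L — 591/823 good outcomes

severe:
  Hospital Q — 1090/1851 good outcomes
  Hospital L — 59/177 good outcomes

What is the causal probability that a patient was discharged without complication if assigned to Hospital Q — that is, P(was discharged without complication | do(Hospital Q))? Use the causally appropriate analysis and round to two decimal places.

0.70

Case severity differs across hospitals for reasons unrelated to any effect of the hospital itself, and it separately predicts the outcome — a classic confounder. We must compare within case severity levels.
Standardising Hospital Q to the population case severity mix: 0.376·349/399 + 0.624·1090/1851 = 0.696.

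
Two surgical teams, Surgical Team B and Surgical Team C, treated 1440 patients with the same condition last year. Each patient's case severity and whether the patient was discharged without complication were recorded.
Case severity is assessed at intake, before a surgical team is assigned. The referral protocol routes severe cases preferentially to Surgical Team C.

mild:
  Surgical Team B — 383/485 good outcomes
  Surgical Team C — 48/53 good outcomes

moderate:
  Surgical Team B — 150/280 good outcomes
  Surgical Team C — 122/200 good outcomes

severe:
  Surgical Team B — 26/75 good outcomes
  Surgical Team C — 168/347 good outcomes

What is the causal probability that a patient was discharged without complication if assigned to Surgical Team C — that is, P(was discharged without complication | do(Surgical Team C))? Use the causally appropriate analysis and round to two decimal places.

0.68

The case severity-specific comparison favours Surgical Team C throughout, but the pooled figures favour Surgical Team B. The question is whether to condition on case severity.
Case severity is set before the surgical team has any effect — it is not caused by the surgical team — and it independently drives the outcome. That makes it a confounder, so the causal comparison is within case severity levels.
Standardising Surgical Team C to the population case severity mix: 0.374·48/53 + 0.333·122/200 + 0.293·168/347 = 0.684.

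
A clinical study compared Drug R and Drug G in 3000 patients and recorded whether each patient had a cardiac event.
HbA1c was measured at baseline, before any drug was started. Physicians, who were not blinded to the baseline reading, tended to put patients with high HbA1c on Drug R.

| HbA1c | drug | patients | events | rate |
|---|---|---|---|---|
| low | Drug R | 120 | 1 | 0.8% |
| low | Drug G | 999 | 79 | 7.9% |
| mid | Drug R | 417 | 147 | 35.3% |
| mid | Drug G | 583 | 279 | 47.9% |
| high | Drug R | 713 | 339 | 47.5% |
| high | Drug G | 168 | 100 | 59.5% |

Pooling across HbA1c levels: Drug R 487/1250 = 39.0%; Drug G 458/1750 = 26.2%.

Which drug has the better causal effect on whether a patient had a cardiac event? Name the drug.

Drug R

The stratified and pooled comparisons disagree (Drug R wins within each HbA1c; Drug G wins overall), so the answer turns on the causal role of HbA1c.
The imbalance in HbA1c arose from how patients were allocated, not from anything the drug did; and HbA1c independently affects the outcome. The pooled gap is confounded — condition on HbA1c.
Within each level — low: 0.8% vs 7.9%; mid: 35.3% vs 47.9%; high: 47.5% vs 59.5% — Drug R is lower every time.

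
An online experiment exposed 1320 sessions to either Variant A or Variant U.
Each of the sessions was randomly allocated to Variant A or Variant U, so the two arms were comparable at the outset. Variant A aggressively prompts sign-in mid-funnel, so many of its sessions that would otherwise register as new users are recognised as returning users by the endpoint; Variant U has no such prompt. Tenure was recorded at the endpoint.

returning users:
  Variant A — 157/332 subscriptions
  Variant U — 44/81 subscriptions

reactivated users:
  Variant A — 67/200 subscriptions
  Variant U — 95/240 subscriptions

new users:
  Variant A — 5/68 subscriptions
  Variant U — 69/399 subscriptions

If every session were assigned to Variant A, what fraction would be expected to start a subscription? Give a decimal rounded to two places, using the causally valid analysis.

0.38

User tenure here is a post-treatment variable shaped by the variant; conditioning on it would introduce bias rather than remove it. The overall comparison is the causal one.
So P(outcome | do(Variant A)) is just the pooled rate for Variant A: 229/600 = 0.382.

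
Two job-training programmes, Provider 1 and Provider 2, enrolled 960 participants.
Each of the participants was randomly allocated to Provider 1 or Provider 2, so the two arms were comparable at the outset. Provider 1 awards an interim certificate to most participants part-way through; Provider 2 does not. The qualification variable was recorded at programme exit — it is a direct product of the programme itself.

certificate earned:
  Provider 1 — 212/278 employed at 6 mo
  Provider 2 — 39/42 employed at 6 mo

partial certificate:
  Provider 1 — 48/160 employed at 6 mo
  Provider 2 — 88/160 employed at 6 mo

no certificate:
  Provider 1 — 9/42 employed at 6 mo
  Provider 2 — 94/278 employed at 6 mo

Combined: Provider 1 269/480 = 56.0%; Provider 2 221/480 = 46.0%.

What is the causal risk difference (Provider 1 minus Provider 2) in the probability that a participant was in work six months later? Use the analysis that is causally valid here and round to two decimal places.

The qualification attained during the programme-specific comparison favours Provider 2 throughout, but the pooled figures favour Provider 1. The question is whether to condition on qualification attained during the programme.
Stratifying would compare programmes among participants the programmes themselves sorted into qualification attained during the programme groups — a form of selection on an intermediate. The unconditioned pooled rates give the total causal effect.
The causal difference is the pooled difference: 0.560 − 0.460 = +0.100.

+0.10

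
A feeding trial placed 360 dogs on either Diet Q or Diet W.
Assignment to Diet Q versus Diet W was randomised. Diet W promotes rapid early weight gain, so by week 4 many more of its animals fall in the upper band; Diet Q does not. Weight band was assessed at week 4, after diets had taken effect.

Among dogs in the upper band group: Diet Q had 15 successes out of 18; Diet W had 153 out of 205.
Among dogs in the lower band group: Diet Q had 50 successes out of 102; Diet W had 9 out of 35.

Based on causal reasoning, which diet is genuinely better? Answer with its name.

Week-4 weight band lies on the pathway diet → week-4 weight band → outcome, so adjusting for it blocks the indirect effect. For the total causal effect of diet, use the unadjusted pooled rates.
Pooled: Diet Q 54.2% vs Diet W 67.5%; Diet W is higher overall.

Diet W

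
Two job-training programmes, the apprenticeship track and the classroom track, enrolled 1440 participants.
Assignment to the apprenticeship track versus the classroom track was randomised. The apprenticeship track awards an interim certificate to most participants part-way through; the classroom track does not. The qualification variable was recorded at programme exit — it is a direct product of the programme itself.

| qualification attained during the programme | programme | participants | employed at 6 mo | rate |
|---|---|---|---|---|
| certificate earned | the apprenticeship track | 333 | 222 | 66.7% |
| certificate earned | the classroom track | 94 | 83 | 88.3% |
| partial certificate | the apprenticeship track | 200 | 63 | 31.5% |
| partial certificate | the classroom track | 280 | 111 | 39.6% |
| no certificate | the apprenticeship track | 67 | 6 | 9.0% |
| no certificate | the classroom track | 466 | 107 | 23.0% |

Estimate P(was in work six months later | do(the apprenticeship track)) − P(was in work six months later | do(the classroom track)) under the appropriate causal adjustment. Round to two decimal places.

The qualification attained during the programme-specific comparison favours the classroom track throughout, but the pooled figures favour the apprenticeship track. The question is whether to condition on qualification attained during the programme.
Stratifying would compare programmes among participants the programmes themselves sorted into qualification attained during the programme groups — a form of selection on an intermediate. The unconditioned pooled rates give the total causal effect.
The causal difference is the pooled difference: 0.485 − 0.358 = +0.127.

+0.13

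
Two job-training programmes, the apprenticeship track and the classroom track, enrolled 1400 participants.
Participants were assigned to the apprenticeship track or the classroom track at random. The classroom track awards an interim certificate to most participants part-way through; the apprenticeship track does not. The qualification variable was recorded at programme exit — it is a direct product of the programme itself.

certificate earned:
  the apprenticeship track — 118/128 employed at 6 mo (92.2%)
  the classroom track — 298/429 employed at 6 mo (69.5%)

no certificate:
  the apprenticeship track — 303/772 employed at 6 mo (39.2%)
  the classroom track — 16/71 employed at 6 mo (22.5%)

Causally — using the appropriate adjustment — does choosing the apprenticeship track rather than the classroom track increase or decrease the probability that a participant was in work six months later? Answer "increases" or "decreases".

decreases

The distribution of qualification attained during the programme is itself part of what the programme does — it is an intermediate outcome. Holding it fixed would remove that part of the effect; the total effect is the pooled difference.
Pooled: the apprenticeship track 46.8% vs the classroom track 62.8%; the classroom track is higher overall.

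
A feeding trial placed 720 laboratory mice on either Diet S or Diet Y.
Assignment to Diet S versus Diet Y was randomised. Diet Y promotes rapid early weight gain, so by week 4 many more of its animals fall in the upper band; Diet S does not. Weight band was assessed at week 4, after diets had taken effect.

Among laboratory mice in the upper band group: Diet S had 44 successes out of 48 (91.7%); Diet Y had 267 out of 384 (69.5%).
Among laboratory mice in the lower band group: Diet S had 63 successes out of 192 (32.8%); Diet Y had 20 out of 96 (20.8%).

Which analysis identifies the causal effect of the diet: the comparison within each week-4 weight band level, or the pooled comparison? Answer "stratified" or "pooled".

pooled

Week-4 weight band is recorded after the diet and is itself shifted by it — it sits on the causal path from diet to outcome. Conditioning on a mediator would strip out part of the effect we want; the pooled comparison gives the total causal effect.
Pooled: Diet S 44.6% vs Diet Y 59.8%; Diet Y is higher overall.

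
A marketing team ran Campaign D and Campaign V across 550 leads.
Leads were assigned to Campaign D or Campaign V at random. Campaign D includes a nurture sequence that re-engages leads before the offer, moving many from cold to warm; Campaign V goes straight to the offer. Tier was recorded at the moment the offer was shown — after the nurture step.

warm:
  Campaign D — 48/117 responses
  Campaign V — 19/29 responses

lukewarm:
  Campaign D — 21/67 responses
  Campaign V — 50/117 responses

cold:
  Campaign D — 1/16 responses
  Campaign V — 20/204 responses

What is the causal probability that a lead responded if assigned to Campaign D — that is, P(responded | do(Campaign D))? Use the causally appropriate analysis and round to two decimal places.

Campaign V is higher inside every engagement tier stratum but Campaign D is higher in aggregate. Whether to stratify depends on how engagement tier relates to the campaign.
The distribution of engagement tier is itself part of what the campaign does — it is an intermediate outcome. Holding it fixed would remove that part of the effect; the total effect is the pooled difference.
So P(outcome | do(Campaign D)) is just the pooled rate for Campaign D: 70/200 = 0.350.

0.35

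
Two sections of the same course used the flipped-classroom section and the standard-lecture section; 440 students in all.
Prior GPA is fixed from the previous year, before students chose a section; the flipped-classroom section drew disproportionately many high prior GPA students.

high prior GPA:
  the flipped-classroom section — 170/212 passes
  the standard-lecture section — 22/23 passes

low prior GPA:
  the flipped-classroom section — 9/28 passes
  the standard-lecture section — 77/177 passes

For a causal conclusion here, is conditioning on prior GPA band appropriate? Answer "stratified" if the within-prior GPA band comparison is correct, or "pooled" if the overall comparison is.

The stratified and pooled comparisons disagree (the standard-lecture section wins within each prior GPA band; the flipped-classroom section wins overall), so the answer turns on the causal role of prior GPA band.
Prior GPA band differs across teaching methods for reasons unrelated to any effect of the teaching method itself, and it separately predicts the outcome — a classic confounder. We must compare within prior GPA band levels.
Within each level — high prior GPA: 80.2% vs 95.7%; low prior GPA: 32.1% vs 43.5% — the standard-lecture section is higher every time.

stratified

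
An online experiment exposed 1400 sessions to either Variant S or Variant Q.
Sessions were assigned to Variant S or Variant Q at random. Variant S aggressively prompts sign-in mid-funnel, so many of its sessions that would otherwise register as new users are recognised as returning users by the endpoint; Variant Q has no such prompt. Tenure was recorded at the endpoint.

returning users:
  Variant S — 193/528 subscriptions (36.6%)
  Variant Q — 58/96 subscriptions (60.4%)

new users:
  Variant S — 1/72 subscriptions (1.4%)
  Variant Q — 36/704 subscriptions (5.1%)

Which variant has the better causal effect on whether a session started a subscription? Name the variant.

Variant Q is higher inside every user tenure stratum but Variant S is higher in aggregate. Whether to stratify depends on how user tenure relates to the variant.
User tenure is recorded after the variant and is itself shifted by it — it sits on the causal path from variant to outcome. Conditioning on a mediator would strip out part of the effect we want; the pooled comparison gives the total causal effect.
Pooled: Variant S 32.3% vs Variant Q 11.8%; Variant S is higher overall.

Variant S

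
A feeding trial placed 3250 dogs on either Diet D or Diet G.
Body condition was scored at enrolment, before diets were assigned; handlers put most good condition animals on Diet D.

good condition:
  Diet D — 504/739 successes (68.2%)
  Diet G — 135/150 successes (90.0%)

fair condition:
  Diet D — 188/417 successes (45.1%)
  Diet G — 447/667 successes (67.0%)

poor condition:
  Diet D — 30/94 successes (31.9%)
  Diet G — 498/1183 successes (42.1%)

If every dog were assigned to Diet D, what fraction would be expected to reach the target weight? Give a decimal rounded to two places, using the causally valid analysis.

0.46

Within every starting body condition level Diet G has the higher rate, yet pooled Diet D does — Simpson's reversal.
Since starting body condition is a pre-existing factor (not a product of the diet) and it affects the outcome on its own, it is a confounder. The stratified rates, not the pooled rate, identify the causal effect.
Standardising Diet D to the population starting body condition mix: 0.274·504/739 + 0.334·188/417 + 0.393·30/94 = 0.462.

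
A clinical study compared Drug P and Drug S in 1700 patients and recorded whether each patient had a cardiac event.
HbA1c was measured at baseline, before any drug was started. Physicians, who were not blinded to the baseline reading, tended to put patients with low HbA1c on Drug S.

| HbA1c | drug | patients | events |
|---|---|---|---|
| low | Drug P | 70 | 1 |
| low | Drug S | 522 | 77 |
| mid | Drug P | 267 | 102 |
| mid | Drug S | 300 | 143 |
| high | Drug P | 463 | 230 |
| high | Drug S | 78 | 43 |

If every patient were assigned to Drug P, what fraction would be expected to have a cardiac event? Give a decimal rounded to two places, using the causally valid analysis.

The HbA1c-specific comparison favours Drug P throughout, but the pooled figures favour Drug S. The question is whether to condition on HbA1c.
HbA1c is set before the drug has any effect — it is not caused by the drug — and it independently drives the outcome. That makes it a confounder, so the causal comparison is within HbA1c levels.
Standardising Drug P to the population HbA1c mix: 0.348·1/70 + 0.334·102/267 + 0.318·230/463 = 0.290.

0.29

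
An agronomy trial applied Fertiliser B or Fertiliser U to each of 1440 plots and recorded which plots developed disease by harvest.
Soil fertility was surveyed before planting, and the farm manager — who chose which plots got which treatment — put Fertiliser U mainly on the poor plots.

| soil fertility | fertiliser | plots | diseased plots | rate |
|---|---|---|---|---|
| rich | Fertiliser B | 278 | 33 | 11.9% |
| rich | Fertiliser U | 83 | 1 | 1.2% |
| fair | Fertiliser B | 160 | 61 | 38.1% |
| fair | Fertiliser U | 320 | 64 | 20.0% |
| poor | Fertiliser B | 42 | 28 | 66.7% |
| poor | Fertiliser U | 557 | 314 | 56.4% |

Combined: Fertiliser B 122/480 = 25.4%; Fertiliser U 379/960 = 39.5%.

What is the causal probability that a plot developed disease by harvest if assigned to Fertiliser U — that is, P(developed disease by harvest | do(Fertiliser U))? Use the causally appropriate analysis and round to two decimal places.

Since soil fertility is a pre-existing factor (not a product of the fertiliser) and it affects the outcome on its own, it is a confounder. The stratified rates, not the pooled rate, identify the causal effect.
Standardising Fertiliser U to the population soil fertility mix: 0.251·1/83 + 0.333·64/320 + 0.416·314/557 = 0.304.

0.30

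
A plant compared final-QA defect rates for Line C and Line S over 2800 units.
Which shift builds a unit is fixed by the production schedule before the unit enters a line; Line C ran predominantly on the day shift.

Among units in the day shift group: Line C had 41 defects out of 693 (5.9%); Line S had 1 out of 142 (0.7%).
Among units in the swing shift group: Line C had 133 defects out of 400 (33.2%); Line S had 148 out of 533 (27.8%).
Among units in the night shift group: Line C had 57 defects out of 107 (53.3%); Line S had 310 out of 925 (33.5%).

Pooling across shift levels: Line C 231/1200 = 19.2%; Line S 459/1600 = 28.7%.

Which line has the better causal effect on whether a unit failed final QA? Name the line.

Line S

Shift satisfies the back-door criterion: it is not a descendant of the line, and it blocks the spurious path from line to outcome. Adjusting for it (i.e., using the within-shift rates) gives the causal effect.
Within each level — day shift: 5.9% vs 0.7%; swing shift: 33.2% vs 27.8%; night shift: 53.3% vs 33.5% — Line S is lower every time.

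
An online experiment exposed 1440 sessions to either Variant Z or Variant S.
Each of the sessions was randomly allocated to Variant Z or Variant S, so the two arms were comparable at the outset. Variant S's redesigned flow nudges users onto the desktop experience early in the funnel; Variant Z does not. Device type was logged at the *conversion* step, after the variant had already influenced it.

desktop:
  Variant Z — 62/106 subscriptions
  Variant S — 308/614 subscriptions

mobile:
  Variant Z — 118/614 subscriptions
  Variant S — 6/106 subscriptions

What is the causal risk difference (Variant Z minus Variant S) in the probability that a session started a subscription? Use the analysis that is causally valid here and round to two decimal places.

Device type lies on the pathway variant → device type → outcome, so adjusting for it blocks the indirect effect. For the total causal effect of variant, use the unadjusted pooled rates.
The causal difference is the pooled difference: 0.250 − 0.436 = -0.186.

-0.19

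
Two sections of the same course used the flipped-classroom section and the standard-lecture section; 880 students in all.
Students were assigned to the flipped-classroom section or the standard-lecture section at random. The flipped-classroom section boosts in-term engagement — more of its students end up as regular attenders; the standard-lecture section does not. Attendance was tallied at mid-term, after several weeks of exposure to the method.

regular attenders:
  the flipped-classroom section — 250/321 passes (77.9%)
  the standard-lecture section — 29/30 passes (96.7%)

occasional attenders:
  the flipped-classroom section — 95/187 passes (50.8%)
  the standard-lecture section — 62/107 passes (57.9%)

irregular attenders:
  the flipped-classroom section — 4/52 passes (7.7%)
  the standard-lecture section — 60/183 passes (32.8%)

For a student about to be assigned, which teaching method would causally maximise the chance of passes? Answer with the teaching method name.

the standard-lecture section is higher inside every mid-term attendance stratum but the flipped-classroom section is higher in aggregate. Whether to stratify depends on how mid-term attendance relates to the teaching method.
Mid-term attendance here is a post-treatment variable shaped by the teaching method; conditioning on it would introduce bias rather than remove it. The overall comparison is the causal one.
Pooled: the flipped-classroom section 62.3% vs the standard-lecture section 47.2%; the flipped-classroom section is higher overall.

the flipped-classroom section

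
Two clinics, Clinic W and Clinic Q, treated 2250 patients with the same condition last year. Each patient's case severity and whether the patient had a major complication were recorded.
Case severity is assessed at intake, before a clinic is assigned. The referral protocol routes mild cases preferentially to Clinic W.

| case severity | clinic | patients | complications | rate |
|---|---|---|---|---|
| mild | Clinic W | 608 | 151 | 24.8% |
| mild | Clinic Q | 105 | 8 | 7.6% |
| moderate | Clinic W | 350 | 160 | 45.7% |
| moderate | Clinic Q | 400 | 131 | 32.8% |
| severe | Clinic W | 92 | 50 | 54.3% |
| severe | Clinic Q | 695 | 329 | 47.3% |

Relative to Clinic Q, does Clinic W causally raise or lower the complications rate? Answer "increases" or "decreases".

Clinic Q is lower inside every case severity stratum but Clinic W is lower in aggregate. Whether to stratify depends on how case severity relates to the clinic.
Here case severity is a common cause — it drives both which clinic a case falls under and the outcome. The crude comparison mixes populations; the stratum-specific rates are the causally relevant ones.
Within each level — mild: 24.8% vs 7.6%; moderate: 45.7% vs 32.8%; severe: 54.3% vs 47.3% — Clinic Q is lower every time.

increases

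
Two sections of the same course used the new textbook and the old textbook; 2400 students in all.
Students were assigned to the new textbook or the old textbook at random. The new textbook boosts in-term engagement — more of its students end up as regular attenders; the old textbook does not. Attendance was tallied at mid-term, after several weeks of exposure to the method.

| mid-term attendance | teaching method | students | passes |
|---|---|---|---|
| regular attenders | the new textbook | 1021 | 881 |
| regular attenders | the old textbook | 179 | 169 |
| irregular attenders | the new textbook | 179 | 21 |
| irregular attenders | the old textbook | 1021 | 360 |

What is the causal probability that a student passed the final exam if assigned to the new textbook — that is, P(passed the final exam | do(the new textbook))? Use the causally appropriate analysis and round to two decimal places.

The stratified and pooled comparisons disagree (the old textbook wins within each mid-term attendance; the new textbook wins overall), so the answer turns on the causal role of mid-term attendance.
Mid-term attendance lies on the pathway teaching method → mid-term attendance → outcome, so adjusting for it blocks the indirect effect. For the total causal effect of teaching method, use the unadjusted pooled rates.
So P(outcome | do(the new textbook)) is just the pooled rate for the new textbook: 902/1200 = 0.752.

0.75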